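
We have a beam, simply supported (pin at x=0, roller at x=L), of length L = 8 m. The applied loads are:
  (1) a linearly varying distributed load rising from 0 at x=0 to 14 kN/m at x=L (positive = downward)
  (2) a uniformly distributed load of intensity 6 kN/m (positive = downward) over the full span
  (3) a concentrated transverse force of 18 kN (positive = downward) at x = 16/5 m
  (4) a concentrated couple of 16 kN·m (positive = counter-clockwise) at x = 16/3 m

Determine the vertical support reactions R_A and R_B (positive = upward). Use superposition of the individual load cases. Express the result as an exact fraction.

R_A = 832/15 kN, R_B = 998/15 kN

Load 1 — triangular load w₀=14 kN/m (0→w₀ over full span):
  R_A = w₀L/6 = 14·8/6 = 56/3 kN
  R_B = w₀L/3 = 14·8/3 = 112/3 kN
Load 2 — uniform load w=6 kN/m over full span:
  R_A = wL/2 = 6·8/2 = 24 kN
  R_B = wL/2 = 6·8/2 = 24 kN
Load 3 — point force P=18 kN at a=16/5 m (b=L-a=24/5):
  R_A = Pb/L = 18·(24/5)/8 = 54/5 kN
  R_B = Pa/L = 18·(16/5)/8 = 36/5 kN
Load 4 — applied couple M₀=16 kN·m at a=16/3 m (b=L-a=8/3):
  R_A = M₀/L = 16/8 = 2 kN
  R_B = -M₀/L = -16/8 = -2 kN
Superposition: R_A = 832/15 kN, R_B = 998/15 kN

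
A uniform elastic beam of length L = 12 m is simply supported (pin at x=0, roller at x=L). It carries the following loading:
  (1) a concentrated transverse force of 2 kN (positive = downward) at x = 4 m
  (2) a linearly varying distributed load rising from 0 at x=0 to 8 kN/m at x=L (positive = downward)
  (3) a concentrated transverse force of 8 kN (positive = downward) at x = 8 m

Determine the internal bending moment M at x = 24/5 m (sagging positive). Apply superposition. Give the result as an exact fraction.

M(24/5) = 10264/125 kN·m

Load 1 — point force P=2 kN at a=4 m (b=L-a=8):
  M_1 = Pa(L-x)/L  [x>a] = 2·4·(12-(24/5))/12 = 24/5 kN·m
Load 2 — triangular load w₀=8 kN/m (0→w₀ over full span):
  M_2 = w₀Lx/6 - w₀x³/(6L) = 8·12·(24/5)/6 - 8·(24/5)³/(6·12) = 8064/125 kN·m
Load 3 — point force P=8 kN at a=8 m (b=L-a=4):
  M_3 = Pbx/L  [x≤a] = 8·4·(24/5)/12 = 64/5 kN·m
Superposition: M = Σ M_i = 10264/125 kN·m ≈ 82.112000 kN·m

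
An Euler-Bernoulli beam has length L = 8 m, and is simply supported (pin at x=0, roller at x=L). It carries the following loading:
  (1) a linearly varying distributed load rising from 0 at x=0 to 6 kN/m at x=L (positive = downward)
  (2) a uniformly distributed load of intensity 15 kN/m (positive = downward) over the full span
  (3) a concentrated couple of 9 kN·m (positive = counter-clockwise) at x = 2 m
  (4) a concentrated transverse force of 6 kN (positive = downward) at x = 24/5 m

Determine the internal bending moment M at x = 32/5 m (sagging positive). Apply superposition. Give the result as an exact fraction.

M(32/5) = 12399/125 kN·m

Load 1 — triangular load w₀=6 kN/m (0→w₀ over full span):
  M_1 = w₀Lx/6 - w₀x³/(6L) = 6·8·(32/5)/6 - 6·(32/5)³/(6·8) = 2304/125 kN·m
Load 2 — uniform load w=15 kN/m over full span:
  M_2 = wx(L-x)/2 = 15·(32/5)·(8-(32/5))/2 = 384/5 kN·m
Load 3 — applied couple M₀=9 kN·m at a=2 m (b=L-a=6):
  M_3 = M₀x/L - M₀  [x>a] = 9·(32/5)/8 - 9 = -9/5 kN·m
Load 4 — point force P=6 kN at a=24/5 m (b=L-a=16/5):
  M_4 = Pa(L-x)/L  [x>a] = 6·(24/5)·(8-(32/5))/8 = 144/25 kN·m
Superposition: M = Σ M_i = 12399/125 kN·m ≈ 99.192000 kN·m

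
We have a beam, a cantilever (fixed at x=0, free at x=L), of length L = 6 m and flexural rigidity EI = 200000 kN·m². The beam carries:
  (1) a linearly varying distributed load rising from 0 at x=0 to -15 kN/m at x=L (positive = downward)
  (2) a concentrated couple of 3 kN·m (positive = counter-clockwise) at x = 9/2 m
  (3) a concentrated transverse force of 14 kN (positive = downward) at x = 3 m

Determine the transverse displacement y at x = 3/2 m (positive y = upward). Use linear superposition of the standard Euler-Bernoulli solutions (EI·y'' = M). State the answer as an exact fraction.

Load 1 — triangular load w₀=-15 kN/m (0→w₀ over full span):
  y_1 = (w₀Lx³/12-w₀L²x²/6-w₀x⁵/(120L))/EI = ((-15)·6·(3/2)³/12-(-15)·6²·(3/2)²/6-(-15)·(3/2)⁵/(120·6))/200000 = 90801/102400000 m
Load 2 — applied couple M₀=3 kN·m at a=9/2 m (b=L-a=3/2):
  y_2 = M₀x²/(2EI)  [x≤a] = 3·(3/2)²/(2·200000) = 27/1600000 m
Load 3 — point force P=14 kN at a=3 m (b=L-a=3):
  y_3 = -Px²(3a-x)/(6EI)  [x≤a] = -14·(3/2)²·(3·3-(3/2))/(6·200000) = -63/320000 m
Superposition: y = Σ y_i = 72369/102400000 m ≈ 0.000707 m

y(3/2) = 72369/102400000 m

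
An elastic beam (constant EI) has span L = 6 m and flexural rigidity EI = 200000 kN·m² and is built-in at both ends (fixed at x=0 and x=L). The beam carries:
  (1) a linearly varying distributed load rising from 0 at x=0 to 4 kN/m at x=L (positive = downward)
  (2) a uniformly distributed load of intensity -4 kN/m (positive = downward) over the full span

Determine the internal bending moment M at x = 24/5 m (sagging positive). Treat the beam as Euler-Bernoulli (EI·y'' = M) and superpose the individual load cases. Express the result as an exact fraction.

M(24/5) = 84/125 kN·m

Load 1 — triangular load w₀=4 kN/m (0→w₀ over full span):
  M_1 = 3w₀Lx/20 - w₀L²/30 - w₀x³/(6L) = 3·4·6·(24/5)/20 - 4·6²/30 - 4·(24/5)³/(6·6) = 24/125 kN·m
Load 2 — uniform load w=-4 kN/m over full span:
  M_2 = wLx/2 - wL²/12 - wx²/2 = (-4)·6·(24/5)/2 - (-4)·6²/12 - (-4)·(24/5)²/2 = 12/25 kN·m
Superposition: M = Σ M_i = 84/125 kN·m ≈ 0.672000 kN·m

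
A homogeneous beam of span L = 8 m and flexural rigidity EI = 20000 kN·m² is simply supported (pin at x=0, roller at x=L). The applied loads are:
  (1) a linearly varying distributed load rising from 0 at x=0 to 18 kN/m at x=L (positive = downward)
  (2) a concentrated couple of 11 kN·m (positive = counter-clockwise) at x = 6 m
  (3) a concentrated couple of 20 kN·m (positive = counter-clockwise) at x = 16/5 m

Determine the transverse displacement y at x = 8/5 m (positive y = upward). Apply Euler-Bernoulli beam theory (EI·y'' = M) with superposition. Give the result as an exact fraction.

Load 1 — triangular load w₀=18 kN/m (0→w₀ over full span):
  y_1 = -w₀x(7L⁴-10L²x²+3x⁴)/(360LEI) = -18·(8/5)·(7·8⁴-10·8²·(8/5)²+3·(8/5)⁴)/(360·8·20000) = -132096/9765625 m
Load 2 — applied couple M₀=11 kN·m at a=6 m (b=L-a=2):
  y_2 = (M₀x³/(6L)+C₁x)/EI  [x≤a] with C₁=M₀(3b²-L²)/(6L)=-143/12 = (11·(8/5)³/(6·8)+(-143/12)·(8/5))/20000 = -1133/1250000 m
Load 3 — applied couple M₀=20 kN·m at a=16/5 m (b=L-a=24/5):
  y_3 = (M₀x³/(6L)+C₁x)/EI  [x≤a] with C₁=M₀(3b²-L²)/(6L)=32/15 = (20·(8/5)³/(6·8)+(32/15)·(8/5))/20000 = 4/15625 m
Superposition: y = Σ y_i = -2215161/156250000 m ≈ -0.014177 m

y(8/5) = -2215161/156250000 m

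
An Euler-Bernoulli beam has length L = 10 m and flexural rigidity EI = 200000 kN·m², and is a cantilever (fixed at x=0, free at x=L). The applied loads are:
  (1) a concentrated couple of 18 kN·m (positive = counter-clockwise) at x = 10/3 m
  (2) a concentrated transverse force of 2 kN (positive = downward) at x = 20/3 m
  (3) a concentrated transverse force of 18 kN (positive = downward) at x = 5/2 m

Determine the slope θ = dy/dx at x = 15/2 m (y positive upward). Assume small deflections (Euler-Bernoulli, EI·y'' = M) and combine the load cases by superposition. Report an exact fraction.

Load 1 — applied couple M₀=18 kN·m at a=10/3 m (b=L-a=20/3):
  θ_1 = M₀a/EI  [x>a] = 18·(10/3)/200000 = 3/10000 rad
Load 2 — point force P=2 kN at a=20/3 m (b=L-a=10/3):
  θ_2 = -Pa²/(2EI)  [x>a] = -2·(20/3)²/(2·200000) = -1/4500 rad
Load 3 — point force P=18 kN at a=5/2 m (b=L-a=15/2):
  θ_3 = -Pa²/(2EI)  [x>a] = -18·(5/2)²/(2·200000) = -9/32000 rad
Superposition: θ = Σ θ_i = -293/1440000 rad ≈ -0.000203 rad

θ(15/2) = -293/1440000 rad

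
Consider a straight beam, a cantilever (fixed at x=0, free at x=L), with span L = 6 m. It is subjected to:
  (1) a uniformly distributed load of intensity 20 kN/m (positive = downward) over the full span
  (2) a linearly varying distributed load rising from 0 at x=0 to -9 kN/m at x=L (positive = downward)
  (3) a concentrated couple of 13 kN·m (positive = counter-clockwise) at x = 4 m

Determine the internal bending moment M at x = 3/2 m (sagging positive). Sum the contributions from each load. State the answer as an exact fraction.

M(3/2) = -3877/32 kN·m

Load 1 — uniform load w=20 kN/m over full span:
  M_1 = -w(L-x)²/2 = -20·(6-(3/2))²/2 = -405/2 kN·m
Load 2 — triangular load w₀=-9 kN/m (0→w₀ over full span):
  M_2 = w₀Lx/2 - w₀L²/3 - w₀x³/(6L) = (-9)·6·(3/2)/2 - (-9)·6²/3 - (-9)·(3/2)³/(6·6) = 2187/32 kN·m
Load 3 — applied couple M₀=13 kN·m at a=4 m (b=L-a=2):
  M_3 = M₀  [x≤a] = 13 = 13 kN·m
Superposition: M = Σ M_i = -3877/32 kN·m ≈ -121.156250 kN·m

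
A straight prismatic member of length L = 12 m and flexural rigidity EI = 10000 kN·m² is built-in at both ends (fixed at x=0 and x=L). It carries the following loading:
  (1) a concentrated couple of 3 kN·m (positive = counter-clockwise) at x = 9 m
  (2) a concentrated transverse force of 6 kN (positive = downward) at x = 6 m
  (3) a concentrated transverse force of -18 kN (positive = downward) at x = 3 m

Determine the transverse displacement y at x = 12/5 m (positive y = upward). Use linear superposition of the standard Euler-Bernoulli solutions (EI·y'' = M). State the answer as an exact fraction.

Load 1 — applied couple M₀=3 kN·m at a=9 m (b=L-a=3):
  y_1 = (R_Ax³/6 - M_Ax²/2)/EI  [x≤a] with R_A=9/32, M_A=15/16 = ((9/32)·(12/5)³/6 - (15/16)·(12/5)²/2)/10000 = -513/2500000 m
Load 2 — point force P=6 kN at a=6 m (b=L-a=6):
  y_2 = -Pb²x²(3aL-(3a+b)x)/(6L³EI)  [x≤a] = -6·6²·(12/5)²·(3·6·12-(3·6+6)·(12/5))/(6·12³·10000) = -297/156250 m
Load 3 — point force P=-18 kN at a=3 m (b=L-a=9):
  y_3 = -Pb²x²(3aL-(3a+b)x)/(6L³EI)  [x≤a] = -(-18)·9²·(12/5)²·(3·3·12-(3·3+9)·(12/5))/(6·12³·10000) = 6561/1250000 m
Superposition: y = Σ y_i = 7857/2500000 m ≈ 0.003143 m

y(12/5) = 7857/2500000 m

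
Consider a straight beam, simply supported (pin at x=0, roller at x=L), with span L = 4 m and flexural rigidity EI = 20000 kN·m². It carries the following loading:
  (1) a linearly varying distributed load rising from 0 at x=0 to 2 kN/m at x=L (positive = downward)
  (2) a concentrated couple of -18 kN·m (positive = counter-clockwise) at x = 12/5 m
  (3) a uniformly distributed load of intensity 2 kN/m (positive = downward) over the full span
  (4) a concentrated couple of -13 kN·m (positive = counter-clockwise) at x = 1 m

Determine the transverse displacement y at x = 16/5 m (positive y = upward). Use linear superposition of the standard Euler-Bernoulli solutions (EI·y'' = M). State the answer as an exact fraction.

y(16/5) = -960397/1875000000 m

Load 1 — triangular load w₀=2 kN/m (0→w₀ over full span):
  y_1 = -w₀x(7L⁴-10L²x²+3x⁴)/(360LEI) = -2·(16/5)·(7·4⁴-10·4²·(16/5)²+3·(16/5)⁴)/(360·4·20000) = -1016/9765625 m
Load 2 — applied couple M₀=-18 kN·m at a=12/5 m (b=L-a=8/5):
  y_2 = (M₀x³/(6L)-M₀(x-a)²/2+C₁x)/EI  [x>a] with C₁=M₀(3b²-L²)/(6L)=156/25 = ((-18)·(16/5)³/(6·4)-(-18)·((16/5)-(12/5))²/2+(156/25)·(16/5))/20000 = 9/156250 m
Load 3 — uniform load w=2 kN/m over full span:
  y_3 = -wx(L³-2Lx²+x³)/(24EI) = -2·(16/5)·(4³-2·4·(16/5)²+(16/5)³)/(24·20000) = -232/1171875 m
Load 4 — applied couple M₀=-13 kN·m at a=1 m (b=L-a=3):
  y_4 = (M₀x³/(6L)-M₀(x-a)²/2+C₁x)/EI  [x>a] with C₁=M₀(3b²-L²)/(6L)=-143/24 = ((-13)·(16/5)³/(6·4)-(-13)·((16/5)-1)²/2+(-143/24)·(16/5))/20000 = -1339/5000000 m
Superposition: y = Σ y_i = -960397/1875000000 m ≈ -0.000512 m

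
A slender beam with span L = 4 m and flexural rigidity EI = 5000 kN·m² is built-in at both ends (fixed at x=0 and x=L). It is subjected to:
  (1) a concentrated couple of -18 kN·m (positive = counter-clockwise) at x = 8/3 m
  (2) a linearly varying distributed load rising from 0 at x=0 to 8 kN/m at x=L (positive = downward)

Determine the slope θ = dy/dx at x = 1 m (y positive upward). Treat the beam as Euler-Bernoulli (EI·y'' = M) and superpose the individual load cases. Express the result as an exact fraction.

θ(1) = 21/100000 rad

Load 1 — applied couple M₀=-18 kN·m at a=8/3 m (b=L-a=4/3):
  θ_1 = (R_Ax²/2 - M_Ax)/EI  [x≤a] with R_A=-6, M_A=-6 = ((-6)·1²/2 - (-6)·1)/5000 = 3/5000 rad
Load 2 — triangular load w₀=8 kN/m (0→w₀ over full span):
  θ_2 = -w₀(2x(L-x)(L-2x)(x+2L)+x²(L-x)²)/(120LEI) = -8·(2·1·(4-1)·(4-2·1)·(1+2·4)+1²·(4-1)²)/(120·4·5000) = -39/100000 rad
Superposition: θ = Σ θ_i = 21/100000 rad ≈ 0.000210 rad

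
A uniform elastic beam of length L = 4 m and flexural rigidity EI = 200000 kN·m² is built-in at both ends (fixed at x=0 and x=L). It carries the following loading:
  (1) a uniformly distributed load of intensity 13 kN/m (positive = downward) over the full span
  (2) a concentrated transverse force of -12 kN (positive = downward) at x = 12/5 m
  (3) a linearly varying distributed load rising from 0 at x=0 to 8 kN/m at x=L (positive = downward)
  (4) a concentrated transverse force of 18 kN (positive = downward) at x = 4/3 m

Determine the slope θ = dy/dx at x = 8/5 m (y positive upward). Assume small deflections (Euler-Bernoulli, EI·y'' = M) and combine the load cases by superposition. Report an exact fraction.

θ(8/5) = -631/39062500 rad

Load 1 — uniform load w=13 kN/m over full span:
  θ_1 = -wx(L-x)(L-2x)/(12EI) = -13·(8/5)·(4-(8/5))·(4-2·(8/5))/(12·200000) = -13/781250 rad
Load 2 — point force P=-12 kN at a=12/5 m (b=L-a=8/5):
  θ_2 = -Pb²x(2aL-(3a+b)x)/(2L³EI)  [x≤a] = -(-12)·(8/5)²·(8/5)·(2·(12/5)·4-(3·(12/5)+(8/5))·(8/5))/(2·4³·200000) = 96/9765625 rad
Load 3 — triangular load w₀=8 kN/m (0→w₀ over full span):
  θ_3 = -w₀(2x(L-x)(L-2x)(x+2L)+x²(L-x)²)/(120LEI) = -8·(2·(8/5)·(4-(8/5))·(4-2·(8/5))·((8/5)+2·4)+(8/5)²·(4-(8/5))²)/(120·4·200000) = -12/1953125 rad
Load 4 — point force P=18 kN at a=4/3 m (b=L-a=8/3):
  θ_4 = Pa²(L-x)(2bL-(3b+a)(L-x))/(2L³EI)  [x>a] = 18·(4/3)²·(4-(8/5))·(2·(8/3)·4-(3·(8/3)+(4/3))·(4-(8/5)))/(2·4³·200000) = -1/312500 rad
Superposition: θ = Σ θ_i = -631/39062500 rad ≈ -0.000016 rad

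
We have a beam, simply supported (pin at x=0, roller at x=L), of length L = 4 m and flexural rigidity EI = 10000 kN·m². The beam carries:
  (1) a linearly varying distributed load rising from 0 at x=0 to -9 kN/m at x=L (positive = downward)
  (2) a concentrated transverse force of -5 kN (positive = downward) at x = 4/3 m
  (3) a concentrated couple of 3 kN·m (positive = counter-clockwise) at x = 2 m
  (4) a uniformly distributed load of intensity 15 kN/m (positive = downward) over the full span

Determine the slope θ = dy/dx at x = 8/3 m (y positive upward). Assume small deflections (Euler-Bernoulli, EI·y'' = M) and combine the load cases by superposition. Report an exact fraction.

Load 1 — triangular load w₀=-9 kN/m (0→w₀ over full span):
  θ_1 = -w₀(7L⁴-30L²x²+15x⁴)/(360LEI) = -(-9)·(7·4⁴-30·4²·(8/3)²+15·(8/3)⁴)/(360·4·10000) = -91/168750 rad
Load 2 — point force P=-5 kN at a=4/3 m (b=L-a=8/3):
  θ_2 = -Pa(2L²-6Lx+3x²+a²)/(6LEI)  [x>a] = -(-5)·(4/3)·(2·4²-6·4·(8/3)+3·(8/3)²+(4/3)²)/(6·4·10000) = -1/4050 rad
Load 3 — applied couple M₀=3 kN·m at a=2 m (b=L-a=2):
  θ_3 = (M₀x²/(2L)-M₀(x-a)+C₁)/EI  [x>a] with C₁=M₀(3b²-L²)/(6L)=-1/2 = (3·(8/3)²/(2·4)-3·((8/3)-2)+(-1/2))/10000 = 1/60000 rad
Load 4 — uniform load w=15 kN/m over full span:
  θ_4 = -w(L³-6Lx²+4x³)/(24EI) = -15·(4³-6·4·(8/3)²+4·(8/3)³)/(24·10000) = 13/6750 rad
Superposition: θ = Σ θ_i = 9367/8100000 rad ≈ 0.001156 rad

θ(8/3) = 9367/8100000 rad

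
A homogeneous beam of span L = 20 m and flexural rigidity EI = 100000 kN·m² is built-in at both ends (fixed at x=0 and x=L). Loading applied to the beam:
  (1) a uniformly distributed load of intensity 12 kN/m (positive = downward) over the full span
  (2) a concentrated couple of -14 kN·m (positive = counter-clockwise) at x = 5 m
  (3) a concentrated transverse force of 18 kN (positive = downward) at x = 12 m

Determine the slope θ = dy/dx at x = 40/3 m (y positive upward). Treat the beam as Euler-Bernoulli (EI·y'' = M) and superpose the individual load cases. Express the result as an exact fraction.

θ(40/3) = 93239/13500000 rad

Load 1 — uniform load w=12 kN/m over full span:
  θ_1 = -wx(L-x)(L-2x)/(12EI) = -12·(40/3)·(20-(40/3))·(20-2·(40/3))/(12·100000) = 4/675 rad
Load 2 — applied couple M₀=-14 kN·m at a=5 m (b=L-a=15):
  θ_2 = (R_Ax²/2 - M_Ax - M₀(x-a))/EI  [x>a] with R_A=-63/80, M_A=21/8 = ((-63/80)·(40/3)²/2 - (21/8)·(40/3) - (-14)·((40/3)-5))/100000 = 7/60000 rad
Load 3 — point force P=18 kN at a=12 m (b=L-a=8):
  θ_3 = Pa²(L-x)(2bL-(3b+a)(L-x))/(2L³EI)  [x>a] = 18·12²·(20-(40/3))·(2·8·20-(3·8+12)·(20-(40/3)))/(2·20³·100000) = 27/31250 rad
Superposition: θ = Σ θ_i = 93239/13500000 rad ≈ 0.006907 rad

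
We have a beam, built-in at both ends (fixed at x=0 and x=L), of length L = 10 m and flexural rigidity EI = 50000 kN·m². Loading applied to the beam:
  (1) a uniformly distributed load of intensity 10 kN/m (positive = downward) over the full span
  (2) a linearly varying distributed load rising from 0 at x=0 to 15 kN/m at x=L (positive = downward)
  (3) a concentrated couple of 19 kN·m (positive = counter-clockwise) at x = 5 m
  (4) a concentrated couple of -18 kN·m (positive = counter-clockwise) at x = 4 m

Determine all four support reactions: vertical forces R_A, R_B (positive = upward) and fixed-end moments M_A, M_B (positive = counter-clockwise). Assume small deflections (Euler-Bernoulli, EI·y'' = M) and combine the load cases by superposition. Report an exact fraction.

R_A = 36379/500 kN, M_A = 40777/300 kN·m, R_B = 51121/500 kN, M_B = -47803/300 kN·m

Load 1 — uniform load w=10 kN/m over full span:
  R_A = wL/2 = 10·10/2 = 50 kN
  M_A = wL²/12 = 10·10²/12 = 250/3 kN·m
  R_B = wL/2 = 10·10/2 = 50 kN
  M_B = -wL²/12 = -10·10²/12 = -250/3 kN·m
Load 2 — triangular load w₀=15 kN/m (0→w₀ over full span):
  R_A = 3w₀L/20 = 3·15·10/20 = 45/2 kN
  M_A = w₀L²/30 = 15·10²/30 = 50 kN·m
  R_B = 7w₀L/20 = 7·15·10/20 = 105/2 kN
  M_B = -w₀L²/20 = -15·10²/20 = -75 kN·m
Load 3 — applied couple M₀=19 kN·m at a=5 m (b=L-a=5):
  R_A = 6M₀ab/L³ = 6·19·5·5/10³ = 57/20 kN
  M_A = M₀b(2a-b)/L² = 19·5·(2·5-5)/10² = 19/4 kN·m
  R_B = -6M₀ab/L³ = -6·19·5·5/10³ = -57/20 kN
  M_B = M₀a(2b-a)/L² = 19·5·(2·5-5)/10² = 19/4 kN·m
Load 4 — applied couple M₀=-18 kN·m at a=4 m (b=L-a=6):
  R_A = 6M₀ab/L³ = 6·(-18)·4·6/10³ = -324/125 kN
  M_A = M₀b(2a-b)/L² = (-18)·6·(2·4-6)/10² = -54/25 kN·m
  R_B = -6M₀ab/L³ = -6·(-18)·4·6/10³ = 324/125 kN
  M_B = M₀a(2b-a)/L² = (-18)·4·(2·6-4)/10² = -144/25 kN·m
Superposition: R_A = 36379/500 kN, M_A = 40777/300 kN·m, R_B = 51121/500 kN, M_B = -47803/300 kN·m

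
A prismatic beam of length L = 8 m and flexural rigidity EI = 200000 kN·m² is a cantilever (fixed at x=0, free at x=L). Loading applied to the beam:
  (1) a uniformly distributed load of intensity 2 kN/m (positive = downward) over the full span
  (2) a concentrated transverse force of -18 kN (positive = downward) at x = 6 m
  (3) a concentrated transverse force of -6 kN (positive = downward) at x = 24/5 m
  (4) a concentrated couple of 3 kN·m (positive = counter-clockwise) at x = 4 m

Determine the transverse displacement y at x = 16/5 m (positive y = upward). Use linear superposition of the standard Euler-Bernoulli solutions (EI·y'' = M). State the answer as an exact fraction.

Load 1 — uniform load w=2 kN/m over full span:
  y_1 = -wx²(x²-4Lx+6L²)/(24EI) = -2·(16/5)²·((16/5)²-4·8·(16/5)+6·8²)/(24·200000) = -2432/1953125 m
Load 2 — point force P=-18 kN at a=6 m (b=L-a=2):
  y_2 = -Px²(3a-x)/(6EI)  [x≤a] = -(-18)·(16/5)²·(3·6-(16/5))/(6·200000) = 888/390625 m
Load 3 — point force P=-6 kN at a=24/5 m (b=L-a=16/5):
  y_3 = -Px²(3a-x)/(6EI)  [x≤a] = -(-6)·(16/5)²·(3·(24/5)-(16/5))/(6·200000) = 224/390625 m
Load 4 — applied couple M₀=3 kN·m at a=4 m (b=L-a=4):
  y_4 = M₀x²/(2EI)  [x≤a] = 3·(16/5)²/(2·200000) = 6/78125 m
Superposition: y = Σ y_i = 3278/1953125 m ≈ 0.001678 m

y(16/5) = 3278/1953125 m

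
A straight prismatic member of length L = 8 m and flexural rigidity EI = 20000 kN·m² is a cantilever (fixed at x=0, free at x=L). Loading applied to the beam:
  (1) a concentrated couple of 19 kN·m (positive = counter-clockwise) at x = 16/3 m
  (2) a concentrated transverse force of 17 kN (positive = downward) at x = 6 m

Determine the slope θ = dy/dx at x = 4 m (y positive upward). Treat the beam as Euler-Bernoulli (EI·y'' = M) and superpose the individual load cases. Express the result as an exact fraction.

θ(4) = -49/5000 rad

Load 1 — applied couple M₀=19 kN·m at a=16/3 m (b=L-a=8/3):
  θ_1 = M₀x/EI  [x≤a] = 19·4/20000 = 19/5000 rad
Load 2 — point force P=17 kN at a=6 m (b=L-a=2):
  θ_2 = -Px(2a-x)/(2EI)  [x≤a] = -17·4·(2·6-4)/(2·20000) = -17/1250 rad
Superposition: θ = Σ θ_i = -49/5000 rad ≈ -0.009800 rad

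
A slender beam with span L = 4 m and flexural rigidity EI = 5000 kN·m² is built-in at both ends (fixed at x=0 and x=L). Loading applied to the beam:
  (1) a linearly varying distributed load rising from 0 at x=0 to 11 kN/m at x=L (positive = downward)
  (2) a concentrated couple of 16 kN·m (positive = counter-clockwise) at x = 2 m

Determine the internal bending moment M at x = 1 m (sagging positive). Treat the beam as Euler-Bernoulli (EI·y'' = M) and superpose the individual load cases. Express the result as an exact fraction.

M(1) = 91/40 kN·m

Load 1 — triangular load w₀=11 kN/m (0→w₀ over full span):
  M_1 = 3w₀Lx/20 - w₀L²/30 - w₀x³/(6L) = 3·11·4·1/20 - 11·4²/30 - 11·1³/(6·4) = 11/40 kN·m
Load 2 — applied couple M₀=16 kN·m at a=2 m (b=L-a=2):
  M_2 = R_Ax - M_A  [x≤a] with R_A=6, M_A=4 = 6·1 - 4 = 2 kN·m
Superposition: M = Σ M_i = 91/40 kN·m ≈ 2.275000 kN·m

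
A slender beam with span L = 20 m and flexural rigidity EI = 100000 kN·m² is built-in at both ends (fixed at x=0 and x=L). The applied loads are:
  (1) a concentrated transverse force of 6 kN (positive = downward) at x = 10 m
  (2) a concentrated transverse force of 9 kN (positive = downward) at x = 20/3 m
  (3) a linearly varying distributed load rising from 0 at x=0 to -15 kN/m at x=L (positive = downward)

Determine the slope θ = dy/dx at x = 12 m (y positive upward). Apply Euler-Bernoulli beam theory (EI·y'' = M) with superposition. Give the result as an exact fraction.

θ(12) = -17/12500 rad

Load 1 — point force P=6 kN at a=10 m (b=L-a=10):
  θ_1 = Pa²(L-x)(2bL-(3b+a)(L-x))/(2L³EI)  [x>a] = 6·10²·(20-12)·(2·10·20-(3·10+10)·(20-12))/(2·20³·100000) = 3/12500 rad
Load 2 — point force P=9 kN at a=20/3 m (b=L-a=40/3):
  θ_2 = Pa²(L-x)(2bL-(3b+a)(L-x))/(2L³EI)  [x>a] = 9·(20/3)²·(20-12)·(2·(40/3)·20-(3·(40/3)+(20/3))·(20-12))/(2·20³·100000) = 1/3125 rad
Load 3 — triangular load w₀=-15 kN/m (0→w₀ over full span):
  θ_3 = -w₀(2x(L-x)(L-2x)(x+2L)+x²(L-x)²)/(120LEI) = -(-15)·(2·12·(20-12)·(20-2·12)·(12+2·20)+12²·(20-12)²)/(120·20·100000) = -6/3125 rad
Superposition: θ = Σ θ_i = -17/12500 rad ≈ -0.001360 rad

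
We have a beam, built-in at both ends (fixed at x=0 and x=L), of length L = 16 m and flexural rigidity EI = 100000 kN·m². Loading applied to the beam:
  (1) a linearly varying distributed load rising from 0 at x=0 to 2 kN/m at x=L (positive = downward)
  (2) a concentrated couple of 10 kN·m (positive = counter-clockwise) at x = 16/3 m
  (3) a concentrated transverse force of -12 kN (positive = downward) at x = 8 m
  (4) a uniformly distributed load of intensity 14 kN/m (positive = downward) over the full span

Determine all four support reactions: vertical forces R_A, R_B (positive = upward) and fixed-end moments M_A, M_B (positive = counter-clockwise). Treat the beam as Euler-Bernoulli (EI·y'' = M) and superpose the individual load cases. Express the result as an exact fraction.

R_A = 3349/30 kN, M_A = 4376/15 kN·m, R_B = 3491/30 kN, M_B = -4454/15 kN·m

Load 1 — triangular load w₀=2 kN/m (0→w₀ over full span):
  R_A = 3w₀L/20 = 3·2·16/20 = 24/5 kN
  M_A = w₀L²/30 = 2·16²/30 = 256/15 kN·m
  R_B = 7w₀L/20 = 7·2·16/20 = 56/5 kN
  M_B = -w₀L²/20 = -2·16²/20 = -128/5 kN·m
Load 2 — applied couple M₀=10 kN·m at a=16/3 m (b=L-a=32/3):
  R_A = 6M₀ab/L³ = 6·10·(16/3)·(32/3)/16³ = 5/6 kN
  M_A = M₀b(2a-b)/L² = 10·(32/3)·(2·(16/3)-(32/3))/16² = 0 kN·m
  R_B = -6M₀ab/L³ = -6·10·(16/3)·(32/3)/16³ = -5/6 kN
  M_B = M₀a(2b-a)/L² = 10·(16/3)·(2·(32/3)-(16/3))/16² = 10/3 kN·m
Load 3 — point force P=-12 kN at a=8 m (b=L-a=8):
  R_A = Pb²(3a+b)/L³ = (-12)·8²·(3·8+8)/16³ = -6 kN
  M_A = Pab²/L² = (-12)·8·8²/16² = -24 kN·m
  R_B = Pa²(a+3b)/L³ = (-12)·8²·(8+3·8)/16³ = -6 kN
  M_B = -Pa²b/L² = -(-12)·8²·8/16² = 24 kN·m
Load 4 — uniform load w=14 kN/m over full span:
  R_A = wL/2 = 14·16/2 = 112 kN
  M_A = wL²/12 = 14·16²/12 = 896/3 kN·m
  R_B = wL/2 = 14·16/2 = 112 kN
  M_B = -wL²/12 = -14·16²/12 = -896/3 kN·m
Superposition: R_A = 3349/30 kN, M_A = 4376/15 kN·m, R_B = 3491/30 kN, M_B = -4454/15 kN·m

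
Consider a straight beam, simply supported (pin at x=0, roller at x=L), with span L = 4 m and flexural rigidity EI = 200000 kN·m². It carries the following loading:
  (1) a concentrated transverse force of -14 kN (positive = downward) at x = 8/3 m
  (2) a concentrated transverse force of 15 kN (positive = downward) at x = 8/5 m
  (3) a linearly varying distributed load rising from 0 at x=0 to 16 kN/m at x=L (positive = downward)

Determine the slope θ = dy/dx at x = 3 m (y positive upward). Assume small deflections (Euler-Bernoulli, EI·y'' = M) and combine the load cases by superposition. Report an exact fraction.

Load 1 — point force P=-14 kN at a=8/3 m (b=L-a=4/3):
  θ_1 = -Pa(2L²-6Lx+3x²+a²)/(6LEI)  [x>a] = -(-14)·(8/3)·(2·4²-6·4·3+3·3²+(8/3)²)/(6·4·200000) = -371/8100000 rad
Load 2 — point force P=15 kN at a=8/5 m (b=L-a=12/5):
  θ_2 = -Pa(2L²-6Lx+3x²+a²)/(6LEI)  [x>a] = -15·(8/5)·(2·4²-6·4·3+3·3²+(8/5)²)/(6·4·200000) = 261/5000000 rad
Load 3 — triangular load w₀=16 kN/m (0→w₀ over full span):
  θ_3 = -w₀(7L⁴-30L²x²+15x⁴)/(360LEI) = -16·(7·4⁴-30·4²·3²+15·3⁴)/(360·4·200000) = 1313/18000000 rad
Superposition: θ = Σ θ_i = 64267/810000000 rad ≈ 0.000079 rad

θ(3) = 64267/810000000 rad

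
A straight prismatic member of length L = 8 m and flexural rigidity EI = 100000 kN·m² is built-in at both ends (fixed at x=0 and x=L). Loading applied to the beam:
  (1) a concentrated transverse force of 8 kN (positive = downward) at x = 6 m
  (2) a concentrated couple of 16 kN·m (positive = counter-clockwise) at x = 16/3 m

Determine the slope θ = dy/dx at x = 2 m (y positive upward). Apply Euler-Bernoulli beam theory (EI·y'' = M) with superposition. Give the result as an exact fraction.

θ(2) = -53/600000 rad

Load 1 — point force P=8 kN at a=6 m (b=L-a=2):
  θ_1 = -Pb²x(2aL-(3a+b)x)/(2L³EI)  [x≤a] = -8·2²·2·(2·6·8-(3·6+2)·2)/(2·8³·100000) = -7/200000 rad
Load 2 — applied couple M₀=16 kN·m at a=16/3 m (b=L-a=8/3):
  θ_2 = (R_Ax²/2 - M_Ax)/EI  [x≤a] with R_A=8/3, M_A=16/3 = ((8/3)·2²/2 - (16/3)·2)/100000 = -1/18750 rad
Superposition: θ = Σ θ_i = -53/600000 rad ≈ -0.000088 rad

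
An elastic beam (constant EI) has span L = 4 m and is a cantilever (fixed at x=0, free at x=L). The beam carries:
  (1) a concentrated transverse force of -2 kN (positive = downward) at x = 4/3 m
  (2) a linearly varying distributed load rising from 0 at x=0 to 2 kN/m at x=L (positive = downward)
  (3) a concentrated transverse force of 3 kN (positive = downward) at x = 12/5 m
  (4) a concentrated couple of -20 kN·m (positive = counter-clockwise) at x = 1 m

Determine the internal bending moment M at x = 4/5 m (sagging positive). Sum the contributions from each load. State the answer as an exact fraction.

Load 1 — point force P=-2 kN at a=4/3 m (b=L-a=8/3):
  M_1 = -P(a-x)  [x≤a] = -(-2)·((4/3)-(4/5)) = 16/15 kN·m
Load 2 — triangular load w₀=2 kN/m (0→w₀ over full span):
  M_2 = w₀Lx/2 - w₀L²/3 - w₀x³/(6L) = 2·4·(4/5)/2 - 2·4²/3 - 2·(4/5)³/(6·4) = -2816/375 kN·m
Load 3 — point force P=3 kN at a=12/5 m (b=L-a=8/5):
  M_3 = -P(a-x)  [x≤a] = -3·((12/5)-(4/5)) = -24/5 kN·m
Load 4 — applied couple M₀=-20 kN·m at a=1 m (b=L-a=3):
  M_4 = M₀  [x≤a] = (-20) = -20 kN·m
Superposition: M = Σ M_i = -11716/375 kN·m ≈ -31.242667 kN·m

M(4/5) = -11716/375 kN·m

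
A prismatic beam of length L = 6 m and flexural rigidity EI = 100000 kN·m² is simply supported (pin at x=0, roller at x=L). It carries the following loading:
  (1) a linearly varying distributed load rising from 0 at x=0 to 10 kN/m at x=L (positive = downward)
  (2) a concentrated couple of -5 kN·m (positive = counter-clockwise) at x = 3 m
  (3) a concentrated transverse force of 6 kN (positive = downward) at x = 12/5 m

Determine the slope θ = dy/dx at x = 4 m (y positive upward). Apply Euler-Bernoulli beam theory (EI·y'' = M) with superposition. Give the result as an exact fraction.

Load 1 — triangular load w₀=10 kN/m (0→w₀ over full span):
  θ_1 = -w₀(7L⁴-30L²x²+15x⁴)/(360LEI) = -10·(7·6⁴-30·6²·4²+15·4⁴)/(360·6·100000) = 91/450000 rad
Load 2 — applied couple M₀=-5 kN·m at a=3 m (b=L-a=3):
  θ_2 = (M₀x²/(2L)-M₀(x-a)+C₁)/EI  [x>a] with C₁=M₀(3b²-L²)/(6L)=5/4 = ((-5)·4²/(2·6)-(-5)·(4-3)+(5/4))/100000 = -1/240000 rad
Load 3 — point force P=6 kN at a=12/5 m (b=L-a=18/5):
  θ_3 = -Pa(2L²-6Lx+3x²+a²)/(6LEI)  [x>a] = -6·(12/5)·(2·6²-6·6·4+3·4²+(12/5)²)/(6·6·100000) = 57/781250 rad
Superposition: θ = Σ θ_i = 121957/450000000 rad ≈ 0.000271 rad

θ(4) = 121957/450000000 rad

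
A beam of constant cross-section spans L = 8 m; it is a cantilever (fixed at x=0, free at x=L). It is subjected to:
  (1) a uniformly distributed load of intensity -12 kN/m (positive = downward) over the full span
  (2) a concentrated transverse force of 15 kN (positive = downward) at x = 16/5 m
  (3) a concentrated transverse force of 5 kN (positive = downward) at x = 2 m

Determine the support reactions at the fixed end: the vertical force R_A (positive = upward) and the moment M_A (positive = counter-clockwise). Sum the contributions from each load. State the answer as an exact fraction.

R_A = -76 kN, M_A = -326 kN·m

Load 1 — uniform load w=-12 kN/m over full span:
  R_A = wL = (-12)·8 = -96 kN
  M_A = wL²/2 = (-12)·8²/2 = -384 kN·m
Load 2 — point force P=15 kN at a=16/5 m (b=L-a=24/5):
  R_A = P = 15 kN
  M_A = Pa = 15·(16/5) = 48 kN·m
Load 3 — point force P=5 kN at a=2 m (b=L-a=6):
  R_A = P = 5 kN
  M_A = Pa = 5·2 = 10 kN·m
Superposition: R_A = -76 kN, M_A = -326 kN·m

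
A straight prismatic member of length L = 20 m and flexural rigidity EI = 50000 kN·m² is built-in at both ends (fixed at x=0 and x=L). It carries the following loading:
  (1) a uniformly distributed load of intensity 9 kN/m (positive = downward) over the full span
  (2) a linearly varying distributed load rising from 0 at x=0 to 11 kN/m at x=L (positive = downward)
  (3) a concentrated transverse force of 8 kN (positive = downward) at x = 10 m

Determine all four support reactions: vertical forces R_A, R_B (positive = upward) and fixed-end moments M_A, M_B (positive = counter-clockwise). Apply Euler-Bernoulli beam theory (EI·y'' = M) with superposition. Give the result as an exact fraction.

Load 1 — uniform load w=9 kN/m over full span:
  R_A = wL/2 = 9·20/2 = 90 kN
  M_A = wL²/12 = 9·20²/12 = 300 kN·m
  R_B = wL/2 = 9·20/2 = 90 kN
  M_B = -wL²/12 = -9·20²/12 = -300 kN·m
Load 2 — triangular load w₀=11 kN/m (0→w₀ over full span):
  R_A = 3w₀L/20 = 3·11·20/20 = 33 kN
  M_A = w₀L²/30 = 11·20²/30 = 440/3 kN·m
  R_B = 7w₀L/20 = 7·11·20/20 = 77 kN
  M_B = -w₀L²/20 = -11·20²/20 = -220 kN·m
Load 3 — point force P=8 kN at a=10 m (b=L-a=10):
  R_A = Pb²(3a+b)/L³ = 8·10²·(3·10+10)/20³ = 4 kN
  M_A = Pab²/L² = 8·10·10²/20² = 20 kN·m
  R_B = Pa²(a+3b)/L³ = 8·10²·(10+3·10)/20³ = 4 kN
  M_B = -Pa²b/L² = -8·10²·10/20² = -20 kN·m
Superposition: R_A = 127 kN, M_A = 1400/3 kN·m, R_B = 171 kN, M_B = -540 kN·m

R_A = 127 kN, M_A = 1400/3 kN·m, R_B = 171 kN, M_B = -540 kN·m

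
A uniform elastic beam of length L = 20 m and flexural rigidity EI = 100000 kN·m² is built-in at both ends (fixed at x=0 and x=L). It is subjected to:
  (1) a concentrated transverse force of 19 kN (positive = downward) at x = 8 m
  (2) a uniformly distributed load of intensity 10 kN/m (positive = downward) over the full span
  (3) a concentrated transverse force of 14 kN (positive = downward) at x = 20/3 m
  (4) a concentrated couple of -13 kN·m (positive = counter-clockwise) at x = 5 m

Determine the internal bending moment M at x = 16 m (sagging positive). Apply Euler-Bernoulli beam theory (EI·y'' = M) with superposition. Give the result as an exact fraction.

Load 1 — point force P=19 kN at a=8 m (b=L-a=12):
  M_1 = Pa²(a+3b)(L-x)/L³ - Pa²b/L²  [x>a] = 19·8²·(8+3·12)·(20-16)/20³ - 19·8²·12/20² = -1216/125 kN·m
Load 2 — uniform load w=10 kN/m over full span:
  M_2 = wLx/2 - wL²/12 - wx²/2 = 10·20·16/2 - 10·20²/12 - 10·16²/2 = -40/3 kN·m
Load 3 — point force P=14 kN at a=20/3 m (b=L-a=40/3):
  M_3 = Pa²(a+3b)(L-x)/L³ - Pa²b/L²  [x>a] = 14·(20/3)²·((20/3)+3·(40/3))·(20-16)/20³ - 14·(20/3)²·(40/3)/20² = -56/9 kN·m
Load 4 — applied couple M₀=-13 kN·m at a=5 m (b=L-a=15):
  M_4 = R_Ax - M_A - M₀  [x>a] with R_A=-117/160, M_A=39/16 = (-117/160)·16 - (39/16) - (-13) = -91/80 kN·m
Superposition: M = Σ M_i = -547579/18000 kN·m ≈ -30.421056 kN·m

M(16) = -547579/18000 kN·m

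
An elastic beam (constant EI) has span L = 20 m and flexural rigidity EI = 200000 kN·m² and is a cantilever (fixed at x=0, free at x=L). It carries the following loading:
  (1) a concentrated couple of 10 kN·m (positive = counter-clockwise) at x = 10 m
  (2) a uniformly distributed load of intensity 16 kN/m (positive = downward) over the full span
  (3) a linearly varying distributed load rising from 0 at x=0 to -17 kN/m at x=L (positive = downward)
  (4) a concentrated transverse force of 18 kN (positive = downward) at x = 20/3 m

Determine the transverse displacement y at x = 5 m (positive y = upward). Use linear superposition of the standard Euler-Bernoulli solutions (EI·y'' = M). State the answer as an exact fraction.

Load 1 — applied couple M₀=10 kN·m at a=10 m (b=L-a=10):
  y_1 = M₀x²/(2EI)  [x≤a] = 10·5²/(2·200000) = 1/1600 m
Load 2 — uniform load w=16 kN/m over full span:
  y_2 = -wx²(x²-4Lx+6L²)/(24EI) = -16·5²·(5²-4·20·5+6·20²)/(24·200000) = -27/160 m
Load 3 — triangular load w₀=-17 kN/m (0→w₀ over full span):
  y_3 = (w₀Lx³/12-w₀L²x²/6-w₀x⁵/(120L))/EI = ((-17)·20·5³/12-(-17)·20²·5²/6-(-17)·5⁵/(120·20))/200000 = 19057/153600 m
Load 4 — point force P=18 kN at a=20/3 m (b=L-a=40/3):
  y_4 = -Px²(3a-x)/(6EI)  [x≤a] = -18·5²·(3·(20/3)-5)/(6·200000) = -9/1600 m
Superposition: y = Σ y_i = -7631/153600 m ≈ -0.049681 m

y(5) = -7631/153600 m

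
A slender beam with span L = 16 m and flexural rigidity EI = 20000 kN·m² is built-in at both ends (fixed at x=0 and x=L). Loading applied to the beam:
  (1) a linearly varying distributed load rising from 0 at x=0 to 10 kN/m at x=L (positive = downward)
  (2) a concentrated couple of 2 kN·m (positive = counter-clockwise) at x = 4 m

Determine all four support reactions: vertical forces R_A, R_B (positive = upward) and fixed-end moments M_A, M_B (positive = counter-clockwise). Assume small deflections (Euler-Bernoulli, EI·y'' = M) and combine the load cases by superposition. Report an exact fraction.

R_A = 1545/64 kN, M_A = 2039/24 kN·m, R_B = 3575/64 kN, M_B = -1019/8 kN·m

Load 1 — triangular load w₀=10 kN/m (0→w₀ over full span):
  R_A = 3w₀L/20 = 3·10·16/20 = 24 kN
  M_A = w₀L²/30 = 10·16²/30 = 256/3 kN·m
  R_B = 7w₀L/20 = 7·10·16/20 = 56 kN
  M_B = -w₀L²/20 = -10·16²/20 = -128 kN·m
Load 2 — applied couple M₀=2 kN·m at a=4 m (b=L-a=12):
  R_A = 6M₀ab/L³ = 6·2·4·12/16³ = 9/64 kN
  M_A = M₀b(2a-b)/L² = 2·12·(2·4-12)/16² = -3/8 kN·m
  R_B = -6M₀ab/L³ = -6·2·4·12/16³ = -9/64 kN
  M_B = M₀a(2b-a)/L² = 2·4·(2·12-4)/16² = 5/8 kN·m
Superposition: R_A = 1545/64 kN, M_A = 2039/24 kN·m, R_B = 3575/64 kN, M_B = -1019/8 kN·m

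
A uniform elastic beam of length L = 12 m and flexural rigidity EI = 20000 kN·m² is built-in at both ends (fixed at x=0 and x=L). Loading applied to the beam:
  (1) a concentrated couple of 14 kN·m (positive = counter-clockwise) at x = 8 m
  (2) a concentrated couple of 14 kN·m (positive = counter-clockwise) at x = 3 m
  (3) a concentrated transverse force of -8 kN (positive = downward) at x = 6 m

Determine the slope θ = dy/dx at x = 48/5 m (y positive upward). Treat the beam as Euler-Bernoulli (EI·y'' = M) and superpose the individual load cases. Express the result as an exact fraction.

Load 1 — applied couple M₀=14 kN·m at a=8 m (b=L-a=4):
  θ_1 = (R_Ax²/2 - M_Ax - M₀(x-a))/EI  [x>a] with R_A=14/9, M_A=14/3 = ((14/9)·(48/5)²/2 - (14/3)·(48/5) - 14·((48/5)-8))/20000 = 7/31250 rad
Load 2 — applied couple M₀=14 kN·m at a=3 m (b=L-a=9):
  θ_2 = (R_Ax²/2 - M_Ax - M₀(x-a))/EI  [x>a] with R_A=21/16, M_A=-21/8 = ((21/16)·(48/5)²/2 - (-21/8)·(48/5) - 14·((48/5)-3))/20000 = -21/62500 rad
Load 3 — point force P=-8 kN at a=6 m (b=L-a=6):
  θ_3 = Pa²(L-x)(2bL-(3b+a)(L-x))/(2L³EI)  [x>a] = (-8)·6²·(12-(48/5))·(2·6·12-(3·6+6)·(12-(48/5)))/(2·12³·20000) = -27/31250 rad
Superposition: θ = Σ θ_i = -61/62500 rad ≈ -0.000976 rad

θ(48/5) = -61/62500 rad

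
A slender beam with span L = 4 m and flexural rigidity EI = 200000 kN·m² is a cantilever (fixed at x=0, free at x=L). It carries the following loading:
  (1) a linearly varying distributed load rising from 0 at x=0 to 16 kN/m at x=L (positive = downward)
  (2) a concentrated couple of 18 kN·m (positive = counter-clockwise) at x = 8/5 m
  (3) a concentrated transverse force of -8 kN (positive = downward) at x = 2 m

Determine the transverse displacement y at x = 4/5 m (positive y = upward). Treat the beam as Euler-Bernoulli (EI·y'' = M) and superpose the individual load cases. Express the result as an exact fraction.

Load 1 — triangular load w₀=16 kN/m (0→w₀ over full span):
  y_1 = (w₀Lx³/12-w₀L²x²/6-w₀x⁵/(120L))/EI = (16·4·(4/5)³/12-16·4²·(4/5)²/6-16·(4/5)⁵/(120·4))/200000 = -18008/146484375 m
Load 2 — applied couple M₀=18 kN·m at a=8/5 m (b=L-a=12/5):
  y_2 = M₀x²/(2EI)  [x≤a] = 18·(4/5)²/(2·200000) = 9/312500 m
Load 3 — point force P=-8 kN at a=2 m (b=L-a=2):
  y_3 = -Px²(3a-x)/(6EI)  [x≤a] = -(-8)·(4/5)²·(3·2-(4/5))/(6·200000) = 26/1171875 m
Superposition: y = Σ y_i = -42157/585937500 m ≈ -0.000072 m

y(4/5) = -42157/585937500 m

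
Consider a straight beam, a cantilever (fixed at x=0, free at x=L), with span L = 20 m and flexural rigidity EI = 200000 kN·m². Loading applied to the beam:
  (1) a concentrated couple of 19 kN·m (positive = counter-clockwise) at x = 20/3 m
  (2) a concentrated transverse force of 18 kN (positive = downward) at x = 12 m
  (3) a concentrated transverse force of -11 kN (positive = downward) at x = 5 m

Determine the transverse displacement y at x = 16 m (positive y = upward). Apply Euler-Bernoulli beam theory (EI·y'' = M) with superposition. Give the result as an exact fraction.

y(16) = -215581/3600000 m

Load 1 — applied couple M₀=19 kN·m at a=20/3 m (b=L-a=40/3):
  y_1 = M₀a(2x-a)/(2EI)  [x>a] = 19·(20/3)·(2·16-(20/3))/(2·200000) = 361/45000 m
Load 2 — point force P=18 kN at a=12 m (b=L-a=8):
  y_2 = -Pa²(3x-a)/(6EI)  [x>a] = -18·12²·(3·16-12)/(6·200000) = -243/3125 m
Load 3 — point force P=-11 kN at a=5 m (b=L-a=15):
  y_3 = -Pa²(3x-a)/(6EI)  [x>a] = -(-11)·5²·(3·16-5)/(6·200000) = 473/48000 m
Superposition: y = Σ y_i = -215581/3600000 m ≈ -0.059884 m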